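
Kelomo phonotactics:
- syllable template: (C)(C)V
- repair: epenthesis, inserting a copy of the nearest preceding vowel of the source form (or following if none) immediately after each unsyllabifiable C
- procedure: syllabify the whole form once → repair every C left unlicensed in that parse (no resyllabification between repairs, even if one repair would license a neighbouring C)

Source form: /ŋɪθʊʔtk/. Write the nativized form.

ŋɪθʊʔʊtʊkʊ

Under (C)(C)V, the unsyllabifiable consonants are /ʔ/, /t/, /k/ (no codas are permitted; onsets may contain at most 2 consonants).
Each unlicensed consonant becomes the onset of a new syllable: /ʔ/ → /ʔʊ/, /t/ → /tʊ/, /k/ → /kʊ/.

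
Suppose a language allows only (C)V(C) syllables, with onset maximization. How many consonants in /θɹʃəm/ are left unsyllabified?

Syllabifying with onset maximization leaves /θ/, /ɹ/ stranded (at most one coda consonant is licensed; onsets are limited to one consonant).

2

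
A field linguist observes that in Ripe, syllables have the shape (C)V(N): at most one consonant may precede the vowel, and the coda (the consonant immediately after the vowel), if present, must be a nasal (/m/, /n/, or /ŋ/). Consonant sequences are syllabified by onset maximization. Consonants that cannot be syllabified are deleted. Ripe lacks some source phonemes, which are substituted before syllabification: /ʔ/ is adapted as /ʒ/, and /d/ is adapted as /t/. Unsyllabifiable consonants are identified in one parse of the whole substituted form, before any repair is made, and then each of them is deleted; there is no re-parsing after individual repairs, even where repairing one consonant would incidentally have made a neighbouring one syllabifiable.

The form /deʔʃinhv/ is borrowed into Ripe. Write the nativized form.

teʃin

Substitution: /d/ → /t/, /ʔ/ → /ʒ/, giving /teʒʃinhv/.
Under (C)V(N), the unsyllabifiable consonants are /ʒ/, /h/, /v/ (only a nasal (/m/, /n/, or /ŋ/) is licensed in coda position; onsets are limited to one consonant).
Deleting the stranded consonants removes /ʒ/, /h/, /v/.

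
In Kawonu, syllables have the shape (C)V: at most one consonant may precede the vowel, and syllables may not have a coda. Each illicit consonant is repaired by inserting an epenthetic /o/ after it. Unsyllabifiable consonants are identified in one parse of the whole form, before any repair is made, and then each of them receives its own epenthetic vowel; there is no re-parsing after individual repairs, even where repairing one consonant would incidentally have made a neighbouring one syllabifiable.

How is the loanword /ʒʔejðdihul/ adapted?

The consonants /ʒ/, /j/, /ð/, /l/ cannot be parsed into a legal (C)V syllable (no codas are permitted; onsets are limited to one consonant).
Each unlicensed consonant becomes the onset of a new syllable: /ʒ/ → /ʒo/, /j/ → /jo/, /ð/ → /ðo/, /l/ → /lo/.

ʒoʔejoðodihulo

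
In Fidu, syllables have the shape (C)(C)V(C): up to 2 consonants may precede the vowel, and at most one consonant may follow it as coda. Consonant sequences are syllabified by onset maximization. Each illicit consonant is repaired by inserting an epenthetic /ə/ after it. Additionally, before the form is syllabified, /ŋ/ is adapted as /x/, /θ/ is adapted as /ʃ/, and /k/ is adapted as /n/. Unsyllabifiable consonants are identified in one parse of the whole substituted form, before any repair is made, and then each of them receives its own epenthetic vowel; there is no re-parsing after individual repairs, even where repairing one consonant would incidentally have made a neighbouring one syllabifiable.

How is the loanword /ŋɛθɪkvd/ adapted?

Substitution: /ŋ/ → /x/, /θ/ → /ʃ/, /k/ → /n/, giving /xɛʃɪnvd/.
Syllabifying with onset maximization leaves /v/, /d/ stranded (at most one coda consonant is licensed; onsets may contain at most 2 consonants).
Each unlicensed consonant becomes the onset of a new syllable: /v/ → /və/, /d/ → /də/.

xɛʃɪnvədə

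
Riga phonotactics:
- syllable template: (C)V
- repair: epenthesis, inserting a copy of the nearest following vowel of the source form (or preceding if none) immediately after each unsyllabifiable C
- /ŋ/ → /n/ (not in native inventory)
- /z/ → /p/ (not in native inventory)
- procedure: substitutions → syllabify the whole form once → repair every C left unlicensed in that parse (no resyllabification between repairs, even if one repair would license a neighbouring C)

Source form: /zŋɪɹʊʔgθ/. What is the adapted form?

pɪnɪɹʊʔʊgʊθʊ

Substitution: /z/ → /p/, /ŋ/ → /n/, giving /pnɪɹʊʔgθ/.
Syllabifying with onset maximization leaves /p/, /ʔ/, /g/, /θ/ stranded (no codas are permitted; onsets are limited to one consonant).
Each unlicensed consonant becomes the onset of a new syllable: /p/ → /pɪ/, /ʔ/ → /ʔʊ/, /g/ → /gʊ/, /θ/ → /θʊ/.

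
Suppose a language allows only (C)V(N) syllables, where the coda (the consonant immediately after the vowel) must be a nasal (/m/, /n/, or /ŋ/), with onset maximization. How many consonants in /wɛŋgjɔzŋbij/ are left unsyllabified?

4

Under (C)V(N), the unsyllabifiable consonants are /g/, /z/, /ŋ/, /j/ (only a nasal (/m/, /n/, or /ŋ/) is licensed in coda position; onsets are limited to one consonant).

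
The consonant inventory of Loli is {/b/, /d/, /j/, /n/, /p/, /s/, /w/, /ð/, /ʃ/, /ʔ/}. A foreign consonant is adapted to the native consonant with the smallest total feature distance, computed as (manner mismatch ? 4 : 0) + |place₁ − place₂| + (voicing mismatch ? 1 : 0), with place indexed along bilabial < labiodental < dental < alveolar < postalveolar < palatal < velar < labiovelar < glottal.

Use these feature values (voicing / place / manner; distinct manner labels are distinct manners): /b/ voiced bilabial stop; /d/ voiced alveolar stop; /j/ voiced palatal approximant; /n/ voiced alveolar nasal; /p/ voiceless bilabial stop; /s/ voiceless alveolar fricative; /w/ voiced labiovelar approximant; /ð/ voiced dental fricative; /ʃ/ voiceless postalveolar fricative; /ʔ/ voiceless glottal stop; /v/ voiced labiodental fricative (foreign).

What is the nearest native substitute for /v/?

ð

/ð/ is closest: same manner (fricative), place distance 1 (labiodental→dental), same voicing; total 1. Next closest is /s/ at distance 3.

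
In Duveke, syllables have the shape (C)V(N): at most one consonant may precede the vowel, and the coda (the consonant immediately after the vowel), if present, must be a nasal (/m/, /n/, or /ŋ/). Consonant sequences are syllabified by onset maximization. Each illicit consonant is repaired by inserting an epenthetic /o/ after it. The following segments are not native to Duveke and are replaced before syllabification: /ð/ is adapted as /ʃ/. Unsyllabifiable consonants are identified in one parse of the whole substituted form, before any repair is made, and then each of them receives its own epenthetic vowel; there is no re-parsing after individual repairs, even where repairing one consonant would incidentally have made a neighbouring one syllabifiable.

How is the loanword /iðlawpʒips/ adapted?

iʃolawopoʒiposo

Substitution: /ð/ → /ʃ/, giving /iʃlawpʒips/.
Under (C)V(N), the unsyllabifiable consonants are /ʃ/, /w/, /p/, /p/, /s/ (only a nasal (/m/, /n/, or /ŋ/) is licensed in coda position; onsets are limited to one consonant).
Inserting the epenthetic vowel yields /ʃ/ → /ʃo/, /w/ → /wo/, /p/ → /po/, /p/ → /po/, /s/ → /so/.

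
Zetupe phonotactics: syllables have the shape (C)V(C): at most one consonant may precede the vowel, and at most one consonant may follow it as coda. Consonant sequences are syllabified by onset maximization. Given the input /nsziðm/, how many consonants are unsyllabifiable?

The consonants /n/, /s/, /m/ cannot be parsed into a legal (C)V(C) syllable (at most one coda consonant is licensed; onsets are limited to one consonant).

3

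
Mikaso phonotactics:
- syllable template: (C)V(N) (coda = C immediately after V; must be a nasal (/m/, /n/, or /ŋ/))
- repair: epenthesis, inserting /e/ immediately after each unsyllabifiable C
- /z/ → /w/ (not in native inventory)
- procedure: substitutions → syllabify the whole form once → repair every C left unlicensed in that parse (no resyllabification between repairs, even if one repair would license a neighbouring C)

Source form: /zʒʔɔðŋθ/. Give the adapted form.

Substitution: /z/ → /w/, giving /wʒʔɔðŋθ/.
The consonants /w/, /ʒ/, /ð/, /ŋ/, /θ/ cannot be parsed into a legal (C)V(N) syllable (only a nasal (/m/, /n/, or /ŋ/) is licensed in coda position; onsets are limited to one consonant).
Each unlicensed consonant becomes the onset of a new syllable: /w/ → /we/, /ʒ/ → /ʒe/, /ð/ → /ðe/, /ŋ/ → /ŋe/, /θ/ → /θe/.

weʒeʔɔðeŋeθe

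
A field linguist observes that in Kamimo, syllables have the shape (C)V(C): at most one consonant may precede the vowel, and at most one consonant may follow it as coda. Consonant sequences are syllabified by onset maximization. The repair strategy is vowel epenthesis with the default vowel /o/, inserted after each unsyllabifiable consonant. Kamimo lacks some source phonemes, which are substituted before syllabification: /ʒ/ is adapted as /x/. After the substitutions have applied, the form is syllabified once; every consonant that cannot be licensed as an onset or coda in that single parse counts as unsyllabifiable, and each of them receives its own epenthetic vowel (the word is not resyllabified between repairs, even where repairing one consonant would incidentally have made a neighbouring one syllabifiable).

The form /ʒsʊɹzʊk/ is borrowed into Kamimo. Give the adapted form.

xosʊɹzʊk

Substitution: /ʒ/ → /x/, giving /xsʊɹzʊk/.
Syllabifying with onset maximization leaves /x/ stranded (at most one coda consonant is licensed; onsets are limited to one consonant).
Inserting the epenthetic vowel yields /x/ → /xo/.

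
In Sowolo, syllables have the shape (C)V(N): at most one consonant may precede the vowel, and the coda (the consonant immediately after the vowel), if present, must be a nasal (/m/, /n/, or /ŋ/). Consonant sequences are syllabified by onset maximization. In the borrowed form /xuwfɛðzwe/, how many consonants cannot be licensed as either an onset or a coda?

3

Under (C)V(N), the unsyllabifiable consonants are /w/, /ð/, /z/ (only a nasal (/m/, /n/, or /ŋ/) is licensed in coda position; onsets are limited to one consonant).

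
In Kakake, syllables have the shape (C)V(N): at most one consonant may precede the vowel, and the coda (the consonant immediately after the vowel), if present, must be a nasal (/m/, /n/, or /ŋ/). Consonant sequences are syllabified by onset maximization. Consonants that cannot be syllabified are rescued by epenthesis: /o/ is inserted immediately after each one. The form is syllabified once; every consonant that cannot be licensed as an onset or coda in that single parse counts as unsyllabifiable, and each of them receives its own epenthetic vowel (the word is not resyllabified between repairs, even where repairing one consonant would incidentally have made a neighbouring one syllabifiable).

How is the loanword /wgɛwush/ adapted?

wogɛwusoho

Under (C)V(N), the unsyllabifiable consonants are /w/, /s/, /h/ (only a nasal (/m/, /n/, or /ŋ/) is licensed in coda position; onsets are limited to one consonant).
Epenthesis after each stranded consonant: /w/ → /wo/, /s/ → /so/, /h/ → /ho/.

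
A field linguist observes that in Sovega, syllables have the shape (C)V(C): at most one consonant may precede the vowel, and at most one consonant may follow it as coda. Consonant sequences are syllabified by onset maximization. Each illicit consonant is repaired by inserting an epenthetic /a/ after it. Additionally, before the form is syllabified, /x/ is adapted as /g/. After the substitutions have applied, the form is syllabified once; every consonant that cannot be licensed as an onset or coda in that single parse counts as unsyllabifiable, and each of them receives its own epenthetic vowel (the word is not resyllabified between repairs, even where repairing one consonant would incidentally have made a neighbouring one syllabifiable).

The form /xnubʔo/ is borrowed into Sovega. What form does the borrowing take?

Substitution: /x/ → /g/, giving /gnubʔo/.
The consonants /g/ cannot be parsed into a legal (C)V(C) syllable (at most one coda consonant is licensed; onsets are limited to one consonant).
Epenthesis after each stranded consonant: /g/ → /ga/.

ganubʔo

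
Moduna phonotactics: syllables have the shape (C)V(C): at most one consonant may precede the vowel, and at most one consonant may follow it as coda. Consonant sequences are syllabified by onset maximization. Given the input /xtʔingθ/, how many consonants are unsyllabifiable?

4

Under (C)V(C), the unsyllabifiable consonants are /x/, /t/, /g/, /θ/ (at most one coda consonant is licensed; onsets are limited to one consonant).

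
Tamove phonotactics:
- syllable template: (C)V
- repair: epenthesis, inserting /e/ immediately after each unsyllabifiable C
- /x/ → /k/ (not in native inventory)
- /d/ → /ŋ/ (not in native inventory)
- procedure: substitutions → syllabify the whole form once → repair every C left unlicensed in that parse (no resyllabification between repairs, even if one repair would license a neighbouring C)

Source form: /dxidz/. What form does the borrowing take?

Substitution: /d/ → /ŋ/, /x/ → /k/, giving /ŋkiŋz/.
Under (C)V, the unsyllabifiable consonants are /ŋ/, /ŋ/, /z/ (no codas are permitted; onsets are limited to one consonant).
Epenthesis after each stranded consonant: /ŋ/ → /ŋe/, /ŋ/ → /ŋe/, /z/ → /ze/.

ŋekiŋeze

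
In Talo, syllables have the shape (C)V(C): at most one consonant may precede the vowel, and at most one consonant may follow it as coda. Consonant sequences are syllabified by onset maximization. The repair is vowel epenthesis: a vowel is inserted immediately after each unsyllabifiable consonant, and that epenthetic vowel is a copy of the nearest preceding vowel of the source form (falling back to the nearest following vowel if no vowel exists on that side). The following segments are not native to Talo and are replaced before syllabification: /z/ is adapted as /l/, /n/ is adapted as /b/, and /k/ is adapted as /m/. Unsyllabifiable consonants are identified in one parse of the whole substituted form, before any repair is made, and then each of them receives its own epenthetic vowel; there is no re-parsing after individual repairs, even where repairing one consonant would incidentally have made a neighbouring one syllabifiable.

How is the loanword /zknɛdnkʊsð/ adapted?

lɛmɛbɛdbɛmʊsðʊ

Substitution: /z/ → /l/, /k/ → /m/, /n/ → /b/, giving /lmbɛdbmʊsð/.
The consonants /l/, /m/, /b/, /ð/ cannot be parsed into a legal (C)V(C) syllable (at most one coda consonant is licensed; onsets are limited to one consonant).
Each unlicensed consonant becomes the onset of a new syllable: /l/ → /lɛ/, /m/ → /mɛ/, /b/ → /bɛ/, /ð/ → /ðʊ/.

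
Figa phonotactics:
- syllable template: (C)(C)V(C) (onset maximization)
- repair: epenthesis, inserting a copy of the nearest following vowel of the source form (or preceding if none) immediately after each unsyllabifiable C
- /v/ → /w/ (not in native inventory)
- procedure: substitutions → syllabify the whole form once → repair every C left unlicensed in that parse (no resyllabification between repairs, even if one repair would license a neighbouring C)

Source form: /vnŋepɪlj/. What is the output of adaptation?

wenŋepɪljɪ

Substitution: /v/ → /w/, giving /wnŋepɪlj/.
Syllabifying with onset maximization leaves /w/, /j/ stranded (at most one coda consonant is licensed; onsets may contain at most 2 consonants).
Epenthesis after each stranded consonant: /w/ → /we/, /j/ → /jɪ/.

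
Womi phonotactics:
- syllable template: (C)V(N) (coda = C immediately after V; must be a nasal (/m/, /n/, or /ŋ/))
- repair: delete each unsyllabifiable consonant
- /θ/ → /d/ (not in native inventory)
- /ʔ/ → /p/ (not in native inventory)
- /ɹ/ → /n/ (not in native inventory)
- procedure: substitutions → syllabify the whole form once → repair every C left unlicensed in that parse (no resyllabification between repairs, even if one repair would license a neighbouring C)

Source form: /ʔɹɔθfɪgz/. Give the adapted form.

Substitution: /ʔ/ → /p/, /ɹ/ → /n/, /θ/ → /d/, giving /pnɔdfɪgz/.
Syllabifying with onset maximization leaves /p/, /d/, /g/, /z/ stranded (only a nasal (/m/, /n/, or /ŋ/) is licensed in coda position; onsets are limited to one consonant).
Deleting the stranded consonants removes /p/, /d/, /g/, /z/.

nɔfɪ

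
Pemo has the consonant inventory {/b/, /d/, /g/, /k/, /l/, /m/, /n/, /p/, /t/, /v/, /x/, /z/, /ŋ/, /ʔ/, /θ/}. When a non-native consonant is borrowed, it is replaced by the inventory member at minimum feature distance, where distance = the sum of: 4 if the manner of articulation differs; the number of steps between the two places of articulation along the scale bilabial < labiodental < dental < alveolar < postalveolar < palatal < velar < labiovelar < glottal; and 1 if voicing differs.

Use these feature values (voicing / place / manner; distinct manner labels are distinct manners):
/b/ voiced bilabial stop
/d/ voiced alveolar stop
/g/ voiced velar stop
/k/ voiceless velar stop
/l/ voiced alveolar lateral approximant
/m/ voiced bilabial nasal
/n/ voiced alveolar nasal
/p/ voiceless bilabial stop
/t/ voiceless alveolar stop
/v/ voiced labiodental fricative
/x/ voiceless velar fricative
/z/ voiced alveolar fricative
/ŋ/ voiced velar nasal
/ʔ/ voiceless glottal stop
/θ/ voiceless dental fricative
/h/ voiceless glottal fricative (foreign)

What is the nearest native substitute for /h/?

/x/ is closest: same manner (fricative), place distance 2 (glottal→velar), same voicing; total 2. Next closest is /ʔ/ at distance 4.

x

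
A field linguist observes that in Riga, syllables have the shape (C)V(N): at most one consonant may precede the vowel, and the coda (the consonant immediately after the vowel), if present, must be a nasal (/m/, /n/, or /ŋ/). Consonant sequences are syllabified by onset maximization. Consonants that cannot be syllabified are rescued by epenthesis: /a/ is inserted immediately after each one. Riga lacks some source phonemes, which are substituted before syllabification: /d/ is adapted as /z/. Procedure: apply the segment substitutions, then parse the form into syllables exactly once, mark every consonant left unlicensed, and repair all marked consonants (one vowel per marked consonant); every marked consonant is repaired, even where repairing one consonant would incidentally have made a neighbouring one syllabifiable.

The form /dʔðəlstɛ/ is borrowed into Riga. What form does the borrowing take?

zaʔaðəlasatɛ

Substitution: /d/ → /z/, giving /zʔðəlstɛ/.
The consonants /z/, /ʔ/, /l/, /s/ cannot be parsed into a legal (C)V(N) syllable (only a nasal (/m/, /n/, or /ŋ/) is licensed in coda position; onsets are limited to one consonant).
Epenthesis after each stranded consonant: /z/ → /za/, /ʔ/ → /ʔa/, /l/ → /la/, /s/ → /sa/.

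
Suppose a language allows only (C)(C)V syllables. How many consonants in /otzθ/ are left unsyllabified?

Syllabifying with onset maximization leaves /t/, /z/, /θ/ stranded (no codas are permitted; onsets may contain at most 2 consonants).

3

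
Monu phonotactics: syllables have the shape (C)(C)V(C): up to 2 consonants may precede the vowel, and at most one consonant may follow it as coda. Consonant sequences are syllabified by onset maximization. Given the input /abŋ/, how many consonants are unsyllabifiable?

1

Under (C)(C)V(C), the unsyllabifiable consonants are /ŋ/ (at most one coda consonant is licensed; onsets may contain at most 2 consonants).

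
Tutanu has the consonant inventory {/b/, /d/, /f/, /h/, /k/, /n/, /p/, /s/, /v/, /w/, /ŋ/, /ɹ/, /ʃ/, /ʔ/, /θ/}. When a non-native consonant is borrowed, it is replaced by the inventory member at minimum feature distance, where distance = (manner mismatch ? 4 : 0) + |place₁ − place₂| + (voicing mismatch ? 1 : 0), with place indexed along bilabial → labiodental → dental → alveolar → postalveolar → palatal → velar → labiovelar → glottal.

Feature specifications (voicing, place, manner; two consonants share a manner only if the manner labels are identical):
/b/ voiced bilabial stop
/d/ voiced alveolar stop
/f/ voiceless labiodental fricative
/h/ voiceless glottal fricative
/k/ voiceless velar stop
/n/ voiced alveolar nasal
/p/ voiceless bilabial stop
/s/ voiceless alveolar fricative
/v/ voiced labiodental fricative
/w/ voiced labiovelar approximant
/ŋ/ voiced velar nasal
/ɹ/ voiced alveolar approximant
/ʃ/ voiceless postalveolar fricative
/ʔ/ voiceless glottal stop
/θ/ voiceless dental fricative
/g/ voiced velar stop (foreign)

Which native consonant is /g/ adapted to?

/k/ is closest: same manner (stop), place distance 0 (velar→velar), voicing differs (+1); total 1. Next closest is /d/ at distance 3.

k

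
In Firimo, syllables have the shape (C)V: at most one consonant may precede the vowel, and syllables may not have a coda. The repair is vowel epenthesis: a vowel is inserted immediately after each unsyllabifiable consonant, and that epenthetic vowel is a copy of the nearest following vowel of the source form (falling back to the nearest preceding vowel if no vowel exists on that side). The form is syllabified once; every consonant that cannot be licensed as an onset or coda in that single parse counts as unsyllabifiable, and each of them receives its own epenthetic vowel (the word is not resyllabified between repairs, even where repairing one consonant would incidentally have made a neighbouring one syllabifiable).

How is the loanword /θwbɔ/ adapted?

Under (C)V, the unsyllabifiable consonants are /θ/, /w/ (no codas are permitted; onsets are limited to one consonant).
Epenthesis after each stranded consonant: /θ/ → /θɔ/, /w/ → /wɔ/.

θɔwɔbɔ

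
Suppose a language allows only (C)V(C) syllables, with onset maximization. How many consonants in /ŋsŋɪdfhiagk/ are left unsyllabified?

4

Syllabifying with onset maximization leaves /ŋ/, /s/, /f/, /k/ stranded (at most one coda consonant is licensed; onsets are limited to one consonant).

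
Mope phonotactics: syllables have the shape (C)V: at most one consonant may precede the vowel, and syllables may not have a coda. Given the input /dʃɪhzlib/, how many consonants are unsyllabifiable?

Under (C)V, the unsyllabifiable consonants are /d/, /h/, /z/, /b/ (no codas are permitted; onsets are limited to one consonant).

4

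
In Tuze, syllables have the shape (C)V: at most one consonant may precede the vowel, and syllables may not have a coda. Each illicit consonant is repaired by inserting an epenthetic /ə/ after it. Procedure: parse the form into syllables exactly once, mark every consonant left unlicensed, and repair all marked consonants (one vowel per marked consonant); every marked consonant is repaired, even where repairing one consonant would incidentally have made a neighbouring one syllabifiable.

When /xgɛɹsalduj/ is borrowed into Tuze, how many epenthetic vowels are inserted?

The unsyllabifiable consonants are /x/, /ɹ/, /l/, /j/; each receives one epenthetic vowel.

4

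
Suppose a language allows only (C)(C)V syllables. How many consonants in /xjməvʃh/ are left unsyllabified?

The consonants /x/, /v/, /ʃ/, /h/ cannot be parsed into a legal (C)(C)V syllable (no codas are permitted; onsets may contain at most 2 consonants).

4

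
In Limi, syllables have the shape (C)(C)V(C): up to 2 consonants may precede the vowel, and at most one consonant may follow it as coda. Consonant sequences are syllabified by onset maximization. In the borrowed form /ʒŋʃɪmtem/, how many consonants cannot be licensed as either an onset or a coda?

1

Under (C)(C)V(C), the unsyllabifiable consonants are /ʒ/ (at most one coda consonant is licensed; onsets may contain at most 2 consonants).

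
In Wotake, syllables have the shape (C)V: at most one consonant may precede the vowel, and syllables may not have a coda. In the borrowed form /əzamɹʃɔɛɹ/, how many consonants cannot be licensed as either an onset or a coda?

The consonants /m/, /ɹ/, /ɹ/ cannot be parsed into a legal (C)V syllable (no codas are permitted; onsets are limited to one consonant).

3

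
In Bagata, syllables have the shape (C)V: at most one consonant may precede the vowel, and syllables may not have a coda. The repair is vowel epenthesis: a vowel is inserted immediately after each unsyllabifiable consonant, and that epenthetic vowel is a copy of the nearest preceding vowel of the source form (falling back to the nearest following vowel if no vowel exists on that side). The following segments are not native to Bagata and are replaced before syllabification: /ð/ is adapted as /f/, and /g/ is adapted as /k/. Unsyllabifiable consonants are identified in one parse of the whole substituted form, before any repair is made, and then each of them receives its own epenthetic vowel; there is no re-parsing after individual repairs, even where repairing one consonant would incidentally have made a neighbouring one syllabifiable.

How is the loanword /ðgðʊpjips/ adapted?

fʊkʊfʊpʊjipisi

Substitution: /ð/ → /f/, /g/ → /k/, giving /fkfʊpjips/.
Syllabifying with onset maximization leaves /f/, /k/, /p/, /p/, /s/ stranded (no codas are permitted; onsets are limited to one consonant).
Inserting the epenthetic vowel yields /f/ → /fʊ/, /k/ → /kʊ/, /p/ → /pʊ/, /p/ → /pi/, /s/ → /si/.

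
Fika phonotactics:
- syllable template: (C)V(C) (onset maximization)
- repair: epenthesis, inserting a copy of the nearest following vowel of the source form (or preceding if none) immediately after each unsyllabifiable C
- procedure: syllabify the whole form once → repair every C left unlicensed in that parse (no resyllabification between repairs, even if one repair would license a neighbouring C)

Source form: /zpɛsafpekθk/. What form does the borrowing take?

The consonants /z/, /θ/, /k/ cannot be parsed into a legal (C)V(C) syllable (at most one coda consonant is licensed; onsets are limited to one consonant).
Inserting the epenthetic vowel yields /z/ → /zɛ/, /θ/ → /θe/, /k/ → /ke/.

zɛpɛsafpekθeke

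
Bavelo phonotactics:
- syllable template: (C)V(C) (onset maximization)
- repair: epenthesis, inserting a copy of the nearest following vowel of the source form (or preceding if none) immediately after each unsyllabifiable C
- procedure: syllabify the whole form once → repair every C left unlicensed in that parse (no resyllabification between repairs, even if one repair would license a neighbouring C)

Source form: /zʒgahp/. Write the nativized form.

The consonants /z/, /ʒ/, /p/ cannot be parsed into a legal (C)V(C) syllable (at most one coda consonant is licensed; onsets are limited to one consonant).
Each unlicensed consonant becomes the onset of a new syllable: /z/ → /za/, /ʒ/ → /ʒa/, /p/ → /pa/.

zaʒagahpa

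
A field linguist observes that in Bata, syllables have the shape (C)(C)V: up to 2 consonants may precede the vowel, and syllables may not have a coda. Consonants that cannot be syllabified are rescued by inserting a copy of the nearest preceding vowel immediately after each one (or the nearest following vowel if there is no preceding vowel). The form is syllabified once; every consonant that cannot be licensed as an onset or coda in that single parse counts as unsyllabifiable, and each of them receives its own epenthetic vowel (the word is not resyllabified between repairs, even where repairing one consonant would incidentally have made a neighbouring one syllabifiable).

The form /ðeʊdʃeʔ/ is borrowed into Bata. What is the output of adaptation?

ðeʊdʃeʔe

The consonants /ʔ/ cannot be parsed into a legal (C)(C)V syllable (no codas are permitted; onsets may contain at most 2 consonants).
Epenthesis after each stranded consonant: /ʔ/ → /ʔe/.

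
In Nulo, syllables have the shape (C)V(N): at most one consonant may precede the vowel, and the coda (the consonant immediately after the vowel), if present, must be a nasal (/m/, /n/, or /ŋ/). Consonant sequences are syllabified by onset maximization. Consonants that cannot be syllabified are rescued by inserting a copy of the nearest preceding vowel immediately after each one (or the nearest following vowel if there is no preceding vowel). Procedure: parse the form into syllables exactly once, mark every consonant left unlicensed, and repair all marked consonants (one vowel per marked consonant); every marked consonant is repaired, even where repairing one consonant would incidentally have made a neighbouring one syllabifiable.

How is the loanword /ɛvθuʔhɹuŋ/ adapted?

Under (C)V(N), the unsyllabifiable consonants are /v/, /ʔ/, /h/ (only a nasal (/m/, /n/, or /ŋ/) is licensed in coda position; onsets are limited to one consonant).
Inserting the epenthetic vowel yields /v/ → /vɛ/, /ʔ/ → /ʔu/, /h/ → /hu/.

ɛvɛθuʔuhuɹuŋ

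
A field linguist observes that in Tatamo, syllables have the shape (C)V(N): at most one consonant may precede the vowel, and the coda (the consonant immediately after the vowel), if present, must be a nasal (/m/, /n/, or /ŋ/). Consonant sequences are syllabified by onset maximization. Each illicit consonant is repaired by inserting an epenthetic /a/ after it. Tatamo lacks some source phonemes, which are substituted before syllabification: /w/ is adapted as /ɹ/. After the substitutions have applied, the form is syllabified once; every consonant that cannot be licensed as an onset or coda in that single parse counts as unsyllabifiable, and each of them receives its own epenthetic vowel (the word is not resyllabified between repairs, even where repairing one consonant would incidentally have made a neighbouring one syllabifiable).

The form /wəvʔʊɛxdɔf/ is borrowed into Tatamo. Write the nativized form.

ɹəvaʔʊɛxadɔfa

Substitution: /w/ → /ɹ/, giving /ɹəvʔʊɛxdɔf/.
Under (C)V(N), the unsyllabifiable consonants are /v/, /x/, /f/ (only a nasal (/m/, /n/, or /ŋ/) is licensed in coda position; onsets are limited to one consonant).
Epenthesis after each stranded consonant: /v/ → /va/, /x/ → /xa/, /f/ → /fa/.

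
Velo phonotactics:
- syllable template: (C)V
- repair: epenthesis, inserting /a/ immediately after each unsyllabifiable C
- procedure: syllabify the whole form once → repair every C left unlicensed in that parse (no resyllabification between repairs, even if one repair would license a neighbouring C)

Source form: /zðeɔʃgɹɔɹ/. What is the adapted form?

Under (C)V, the unsyllabifiable consonants are /z/, /ʃ/, /g/, /ɹ/ (no codas are permitted; onsets are limited to one consonant).
Each unlicensed consonant becomes the onset of a new syllable: /z/ → /za/, /ʃ/ → /ʃa/, /g/ → /ga/, /ɹ/ → /ɹa/.

zaðeɔʃagaɹɔɹa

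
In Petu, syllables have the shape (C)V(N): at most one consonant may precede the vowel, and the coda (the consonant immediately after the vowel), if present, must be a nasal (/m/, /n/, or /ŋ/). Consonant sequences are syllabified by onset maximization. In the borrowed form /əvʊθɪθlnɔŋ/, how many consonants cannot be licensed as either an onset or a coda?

Syllabifying with onset maximization leaves /θ/, /l/ stranded (only a nasal (/m/, /n/, or /ŋ/) is licensed in coda position; onsets are limited to one consonant).

2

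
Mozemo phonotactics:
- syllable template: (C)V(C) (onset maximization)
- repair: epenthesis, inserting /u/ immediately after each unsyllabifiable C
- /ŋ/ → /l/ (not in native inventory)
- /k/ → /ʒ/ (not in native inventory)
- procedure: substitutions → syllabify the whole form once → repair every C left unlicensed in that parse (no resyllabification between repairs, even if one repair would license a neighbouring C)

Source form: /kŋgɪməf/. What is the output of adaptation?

Substitution: /k/ → /ʒ/, /ŋ/ → /l/, giving /ʒlgɪməf/.
The consonants /ʒ/, /l/ cannot be parsed into a legal (C)V(C) syllable (at most one coda consonant is licensed; onsets are limited to one consonant).
Each unlicensed consonant becomes the onset of a new syllable: /ʒ/ → /ʒu/, /l/ → /lu/.

ʒulugɪməf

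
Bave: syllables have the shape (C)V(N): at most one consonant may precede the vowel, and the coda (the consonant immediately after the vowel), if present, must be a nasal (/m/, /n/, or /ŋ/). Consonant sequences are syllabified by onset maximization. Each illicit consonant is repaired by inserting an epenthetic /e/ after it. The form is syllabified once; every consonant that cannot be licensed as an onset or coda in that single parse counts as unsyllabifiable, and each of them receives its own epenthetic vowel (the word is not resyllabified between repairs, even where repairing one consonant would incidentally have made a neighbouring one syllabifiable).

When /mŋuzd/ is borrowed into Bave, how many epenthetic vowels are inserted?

3

The unsyllabifiable consonants are /m/, /z/, /d/; each receives one epenthetic vowel.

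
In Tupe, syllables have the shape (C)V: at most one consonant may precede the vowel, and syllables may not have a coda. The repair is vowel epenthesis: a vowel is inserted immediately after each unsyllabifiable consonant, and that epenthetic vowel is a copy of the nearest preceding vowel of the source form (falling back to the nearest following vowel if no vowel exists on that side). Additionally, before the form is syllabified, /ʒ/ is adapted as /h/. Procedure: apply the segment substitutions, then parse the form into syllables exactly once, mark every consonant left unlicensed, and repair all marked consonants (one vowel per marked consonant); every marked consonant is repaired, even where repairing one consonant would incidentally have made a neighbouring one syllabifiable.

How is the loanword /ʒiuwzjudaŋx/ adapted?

hiuwuzujudaŋaxa

Substitution: /ʒ/ → /h/, giving /hiuwzjudaŋx/.
The consonants /w/, /z/, /ŋ/, /x/ cannot be parsed into a legal (C)V syllable (no codas are permitted; onsets are limited to one consonant).
Inserting the epenthetic vowel yields /w/ → /wu/, /z/ → /zu/, /ŋ/ → /ŋa/, /x/ → /xa/.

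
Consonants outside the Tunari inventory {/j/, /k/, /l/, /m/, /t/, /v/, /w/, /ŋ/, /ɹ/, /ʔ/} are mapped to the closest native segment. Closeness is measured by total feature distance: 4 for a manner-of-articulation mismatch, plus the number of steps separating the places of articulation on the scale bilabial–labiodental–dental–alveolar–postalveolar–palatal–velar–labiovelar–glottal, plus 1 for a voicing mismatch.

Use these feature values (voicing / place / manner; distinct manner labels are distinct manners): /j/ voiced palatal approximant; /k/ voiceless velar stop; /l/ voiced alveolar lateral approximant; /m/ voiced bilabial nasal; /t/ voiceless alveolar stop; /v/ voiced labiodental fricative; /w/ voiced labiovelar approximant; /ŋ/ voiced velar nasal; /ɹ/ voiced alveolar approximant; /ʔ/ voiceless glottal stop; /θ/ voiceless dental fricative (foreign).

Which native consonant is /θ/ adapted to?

/v/ is closest: same manner (fricative), place distance 1 (dental→labiodental), voicing differs (+1); total 2. Next closest is /t/ at distance 5.

v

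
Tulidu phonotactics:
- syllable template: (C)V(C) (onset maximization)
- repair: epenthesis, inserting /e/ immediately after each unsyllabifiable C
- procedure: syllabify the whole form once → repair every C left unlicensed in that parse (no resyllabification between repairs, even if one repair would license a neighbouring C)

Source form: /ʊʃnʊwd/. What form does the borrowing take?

ʊʃnʊwde

Under (C)V(C), the unsyllabifiable consonants are /d/ (at most one coda consonant is licensed; onsets are limited to one consonant).
Inserting the epenthetic vowel yields /d/ → /de/.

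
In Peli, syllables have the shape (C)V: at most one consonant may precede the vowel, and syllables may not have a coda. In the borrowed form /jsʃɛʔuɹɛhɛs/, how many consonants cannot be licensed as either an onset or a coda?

3

Syllabifying with onset maximization leaves /j/, /s/, /s/ stranded (no codas are permitted; onsets are limited to one consonant).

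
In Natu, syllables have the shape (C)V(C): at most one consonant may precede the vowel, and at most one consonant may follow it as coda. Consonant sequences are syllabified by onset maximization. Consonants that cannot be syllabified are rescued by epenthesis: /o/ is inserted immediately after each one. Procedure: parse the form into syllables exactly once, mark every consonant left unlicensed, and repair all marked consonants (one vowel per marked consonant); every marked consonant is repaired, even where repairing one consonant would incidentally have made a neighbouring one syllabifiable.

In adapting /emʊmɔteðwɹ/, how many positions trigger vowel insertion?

The unsyllabifiable consonants are /w/, /ɹ/; each receives one epenthetic vowel.

2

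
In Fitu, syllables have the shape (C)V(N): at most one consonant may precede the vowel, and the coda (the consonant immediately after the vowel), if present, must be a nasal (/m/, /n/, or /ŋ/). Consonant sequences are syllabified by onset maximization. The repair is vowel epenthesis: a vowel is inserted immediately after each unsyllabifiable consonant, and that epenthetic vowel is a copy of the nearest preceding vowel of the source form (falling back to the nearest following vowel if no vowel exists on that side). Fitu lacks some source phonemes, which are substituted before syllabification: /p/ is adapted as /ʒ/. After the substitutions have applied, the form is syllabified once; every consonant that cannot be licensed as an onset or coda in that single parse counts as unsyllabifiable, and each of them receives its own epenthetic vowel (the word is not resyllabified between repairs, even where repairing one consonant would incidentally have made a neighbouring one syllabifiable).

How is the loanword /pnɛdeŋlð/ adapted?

Substitution: /p/ → /ʒ/, giving /ʒnɛdeŋlð/.
Under (C)V(N), the unsyllabifiable consonants are /ʒ/, /l/, /ð/ (only a nasal (/m/, /n/, or /ŋ/) is licensed in coda position; onsets are limited to one consonant).
Each unlicensed consonant becomes the onset of a new syllable: /ʒ/ → /ʒɛ/, /l/ → /le/, /ð/ → /ðe/.

ʒɛnɛdeŋleðe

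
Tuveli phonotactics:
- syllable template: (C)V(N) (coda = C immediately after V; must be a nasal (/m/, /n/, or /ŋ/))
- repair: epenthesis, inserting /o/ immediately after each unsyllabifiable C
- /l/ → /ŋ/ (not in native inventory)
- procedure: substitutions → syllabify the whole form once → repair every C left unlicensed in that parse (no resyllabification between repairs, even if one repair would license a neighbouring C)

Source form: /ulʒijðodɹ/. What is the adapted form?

Substitution: /l/ → /ŋ/, giving /uŋʒijðodɹ/.
Syllabifying with onset maximization leaves /j/, /d/, /ɹ/ stranded (only a nasal (/m/, /n/, or /ŋ/) is licensed in coda position; onsets are limited to one consonant).
Each unlicensed consonant becomes the onset of a new syllable: /j/ → /jo/, /d/ → /do/, /ɹ/ → /ɹo/.

uŋʒijoðodoɹo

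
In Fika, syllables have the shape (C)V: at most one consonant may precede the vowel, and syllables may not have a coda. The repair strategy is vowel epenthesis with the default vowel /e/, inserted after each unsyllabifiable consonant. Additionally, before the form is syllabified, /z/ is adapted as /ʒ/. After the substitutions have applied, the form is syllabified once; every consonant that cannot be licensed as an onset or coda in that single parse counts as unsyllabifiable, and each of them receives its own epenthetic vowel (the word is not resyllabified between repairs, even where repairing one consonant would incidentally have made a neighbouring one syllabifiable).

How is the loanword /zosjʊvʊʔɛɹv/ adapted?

ʒosejʊvʊʔɛɹeve

Substitution: /z/ → /ʒ/, giving /ʒosjʊvʊʔɛɹv/.
Syllabifying with onset maximization leaves /s/, /ɹ/, /v/ stranded (no codas are permitted; onsets are limited to one consonant).
Each unlicensed consonant becomes the onset of a new syllable: /s/ → /se/, /ɹ/ → /ɹe/, /v/ → /ve/.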